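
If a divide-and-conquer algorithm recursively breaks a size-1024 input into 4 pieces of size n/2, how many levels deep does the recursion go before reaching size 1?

For divide and conquer with division factor 2:

Problem sizes at each level:
Level 0: 1024
Level 1: 512
Level 2: 256
Level 3: 128
Level 4: 64
Level 5: 32
Level 6: 16
Level 7: 8
Level 8: 4
Level 9: 2
Level 10: 1

The root is level 0 and the size-1 base case is level 10 (the tree spans levels 0 through 10, i.e. 11 levels counting the root), so the depth is the number of divisions: log_2(1024) = 10

The recursion tree depth is log_2(1024) = 10. At each level, the problem size is divided by 2, so it takes 10 divisions to reduce to a base case of size 1. The algorithm makes 4 recursive calls at each level.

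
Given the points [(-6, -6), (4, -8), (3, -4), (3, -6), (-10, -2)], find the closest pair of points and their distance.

Computing all pairwise distances among 5 points:

d((-6, -6), (4, -8)) = 10.198
d((-6, -6), (3, -4)) = 9.2195
d((-6, -6), (3, -6)) = 9.0
d((-6, -6), (-10, -2)) = 5.6569
d((4, -8), (3, -4)) = 4.1231
d((4, -8), (3, -6)) = 2.2361
d((4, -8), (-10, -2)) = 15.2315
d((3, -4), (3, -6)) = 2.0 <-- minimum
d((3, -4), (-10, -2)) = 13.1529
d((3, -6), (-10, -2)) = 13.6015

Closest pair: (3, -4) and (3, -6) with distance 2.0

The closest pair is (3, -4) and (3, -6) with Euclidean distance 2.0. For 5 points, brute-force pairwise comparison is shown above. For large n, the divide-and-conquer algorithm (sort by x, recurse on halves, check the dividing strip) achieves O(n log n).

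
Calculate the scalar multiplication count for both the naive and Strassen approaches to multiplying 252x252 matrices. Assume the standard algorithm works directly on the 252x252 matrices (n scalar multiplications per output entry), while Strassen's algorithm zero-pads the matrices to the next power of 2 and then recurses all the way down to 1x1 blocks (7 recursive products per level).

Matrix multiplication for 252x252 matrices:

Strassen's algorithm requires power-of-2 dimensions. Pad 252x252 to 256x256 (next power of 2).

Standard algorithm: 252^3 = 16003008 multiplications
Strassen's algorithm: 7^(log2(256)) = 7^8 = 5764801 multiplications
Savings: 16003008 - 5764801 = 10238207 multiplications

Standard: 16003008 multiplications (252^3). Strassen: 5764801 multiplications (7^8, after padding to 256x256). Strassen reduces 8 recursive multiplications to 7 at each level.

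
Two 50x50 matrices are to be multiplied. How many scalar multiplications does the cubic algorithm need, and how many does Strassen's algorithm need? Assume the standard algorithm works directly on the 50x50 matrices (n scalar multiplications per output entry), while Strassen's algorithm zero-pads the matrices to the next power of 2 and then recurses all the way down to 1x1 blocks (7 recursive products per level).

Matrix multiplication for 50x50 matrices:

Strassen's algorithm requires power-of-2 dimensions. Pad 50x50 to 64x64 (next power of 2).

Standard algorithm: 50^3 = 125000 multiplications
Strassen's algorithm: 7^(log2(64)) = 7^6 = 117649 multiplications
Savings: 125000 - 117649 = 7351 multiplications

Standard: 125000 multiplications (50^3). Strassen: 117649 multiplications (7^6, after padding to 64x64). Strassen reduces 8 recursive multiplications to 7 at each level.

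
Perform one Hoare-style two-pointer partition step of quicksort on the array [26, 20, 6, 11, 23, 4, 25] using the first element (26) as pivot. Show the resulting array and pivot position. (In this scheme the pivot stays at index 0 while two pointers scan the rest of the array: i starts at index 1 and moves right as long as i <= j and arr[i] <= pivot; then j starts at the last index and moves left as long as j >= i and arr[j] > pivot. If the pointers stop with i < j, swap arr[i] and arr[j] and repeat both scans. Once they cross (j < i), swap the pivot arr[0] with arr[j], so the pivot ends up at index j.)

Hoare-style two-pointer partition with pivot = 26:

Initial array: [26, 20, 6, 11, 23, 4, 25]

Pointers start at i = 1, j = 6.
i ends at 7, j ends at 6: the pointers have crossed (j < i), so scanning stops.

Swap pivot arr[0] with arr[6] to place pivot at position 6: [25, 20, 6, 11, 23, 4, 26]
Pivot position: 6

After partitioning with pivot 26, the array becomes [25, 20, 6, 11, 23, 4, 26]. The pivot is placed at index 6. All elements to the left of the pivot are <= 26, and all elements to the right are > 26.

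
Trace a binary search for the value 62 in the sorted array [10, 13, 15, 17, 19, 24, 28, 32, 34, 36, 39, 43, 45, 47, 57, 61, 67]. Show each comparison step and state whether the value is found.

Binary search for 62 in [10, 13, 15, 17, 19, 24, 28, 32, 34, 36, 39, 43, 45, 47, 57, 61, 67]:

lo=0, hi=16, mid=8, arr[mid]=34 -> 34 < 62, search right half
lo=9, hi=16, mid=12, arr[mid]=45 -> 45 < 62, search right half
lo=13, hi=16, mid=14, arr[mid]=57 -> 57 < 62, search right half
lo=15, hi=16, mid=15, arr[mid]=61 -> 61 < 62, search right half
lo=16, hi=16, mid=16, arr[mid]=67 -> 67 > 62, search left half
lo=16 > hi=15, target 62 not found

Binary search determines that 62 is not in the array after 5 comparisons. The search space was exhausted without finding the target.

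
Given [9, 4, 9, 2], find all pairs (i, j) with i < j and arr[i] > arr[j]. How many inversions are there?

Finding inversions in [9, 4, 9, 2]:

(0, 1): arr[0]=9 > arr[1]=4
(0, 3): arr[0]=9 > arr[3]=2
(1, 3): arr[1]=4 > arr[3]=2
(2, 3): arr[2]=9 > arr[3]=2

Total inversions: 4

The array has 4 inversion(s): (0,1), (0,3), (1,3), (2,3). Each pair (i,j) satisfies i < j and arr[i] > arr[j].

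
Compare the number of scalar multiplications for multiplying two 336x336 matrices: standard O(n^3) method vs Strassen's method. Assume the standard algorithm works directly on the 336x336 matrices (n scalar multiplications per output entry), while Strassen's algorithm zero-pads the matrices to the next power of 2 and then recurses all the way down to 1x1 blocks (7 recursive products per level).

Matrix multiplication for 336x336 matrices:

Strassen's algorithm requires power-of-2 dimensions. Pad 336x336 to 512x512 (next power of 2).

Standard algorithm: 336^3 = 37933056 multiplications
Strassen's algorithm: 7^(log2(512)) = 7^9 = 40353607 multiplications
Difference: 37933056 - 40353607 = -2420551 (Strassen uses MORE here due to padding overhead — for small or just-over-power-of-2 n, padding can outweigh the per-level savings)

Standard: 37933056 multiplications (336^3). Strassen: 40353607 multiplications (7^9, after padding to 512x512). Strassen reduces 8 recursive multiplications to 7 at each level.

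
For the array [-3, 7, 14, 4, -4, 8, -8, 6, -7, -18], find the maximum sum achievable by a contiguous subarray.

Using Kadane's algorithm on [-3, 7, 14, 4, -4, 8, -8, 6, -7, -18]:

Scanning through the array:
Position 1 (value 7): max_ending_here = 7, max_so_far = 7
Position 2 (value 14): max_ending_here = 21, max_so_far = 21
Position 3 (value 4): max_ending_here = 25, max_so_far = 25
Position 4 (value -4): max_ending_here = 21, max_so_far = 25
Position 5 (value 8): max_ending_here = 29, max_so_far = 29
Position 6 (value -8): max_ending_here = 21, max_so_far = 29
Position 7 (value 6): max_ending_here = 27, max_so_far = 29
Position 8 (value -7): max_ending_here = 20, max_so_far = 29
Position 9 (value -18): max_ending_here = 2, max_so_far = 29

Maximum subarray: [7, 14, 4, -4, 8]
Maximum sum: 29

The maximum subarray is [7, 14, 4, -4, 8] with sum 29. This subarray runs from index 1 to index 5.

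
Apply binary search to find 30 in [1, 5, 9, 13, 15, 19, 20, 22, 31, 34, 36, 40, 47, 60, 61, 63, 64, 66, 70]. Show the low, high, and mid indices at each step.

Binary search for 30 in [1, 5, 9, 13, 15, 19, 20, 22, 31, 34, 36, 40, 47, 60, 61, 63, 64, 66, 70]:

lo=0, hi=18, mid=9, arr[mid]=34 -> 34 > 30, search left half
lo=0, hi=8, mid=4, arr[mid]=15 -> 15 < 30, search right half
lo=5, hi=8, mid=6, arr[mid]=20 -> 20 < 30, search right half
lo=7, hi=8, mid=7, arr[mid]=22 -> 22 < 30, search right half
lo=8, hi=8, mid=8, arr[mid]=31 -> 31 > 30, search left half
lo=8 > hi=7, target 30 not found

Binary search determines that 30 is not in the array after 5 comparisons. The search space was exhausted without finding the target.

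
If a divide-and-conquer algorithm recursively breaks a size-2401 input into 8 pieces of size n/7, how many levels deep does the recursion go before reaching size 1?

For divide and conquer with division factor 7:

Problem sizes at each level:
Level 0: 2401
Level 1: 343
Level 2: 49
Level 3: 7
Level 4: 1

The root is level 0 and the size-1 base case is level 4 (the tree spans levels 0 through 4, i.e. 5 levels counting the root), so the depth is the number of divisions: log_7(2401) = 4

The recursion tree depth is log_7(2401) = 4. At each level, the problem size is divided by 7, so it takes 4 divisions to reduce to a base case of size 1. The algorithm makes 8 recursive calls at each level.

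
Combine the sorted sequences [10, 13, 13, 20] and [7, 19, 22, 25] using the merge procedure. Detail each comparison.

Merging process:

Compare 10 vs 7: take 7 from right. Merged: [7]
Compare 10 vs 19: take 10 from left. Merged: [7, 10]
Compare 13 vs 19: take 13 from left. Merged: [7, 10, 13]
Compare 13 vs 19: take 13 from left. Merged: [7, 10, 13, 13]
Compare 20 vs 19: take 19 from right. Merged: [7, 10, 13, 13, 19]
Compare 20 vs 22: take 20 from left. Merged: [7, 10, 13, 13, 19, 20]
Append remaining from right: [22, 25]. Merged: [7, 10, 13, 13, 19, 20, 22, 25]

Final merged array: [7, 10, 13, 13, 19, 20, 22, 25]
Total comparisons: 6

The merged array is [7, 10, 13, 13, 19, 20, 22, 25], requiring 6 comparisons. The merge step runs in O(n) time where n is the total number of elements.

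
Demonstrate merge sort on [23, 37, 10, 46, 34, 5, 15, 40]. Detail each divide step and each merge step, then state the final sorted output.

Merge sort trace:

Split: [23, 37, 10, 46, 34, 5, 15, 40] -> [23, 37, 10, 46] and [34, 5, 15, 40]
  Split: [23, 37, 10, 46] -> [23, 37] and [10, 46]
    Split: [23, 37] -> [23] and [37]
    Merge: [23] + [37] -> [23, 37]
    Split: [10, 46] -> [10] and [46]
    Merge: [10] + [46] -> [10, 46]
  Merge: [23, 37] + [10, 46] -> [10, 23, 37, 46]
  Split: [34, 5, 15, 40] -> [34, 5] and [15, 40]
    Split: [34, 5] -> [34] and [5]
    Merge: [34] + [5] -> [5, 34]
    Split: [15, 40] -> [15] and [40]
    Merge: [15] + [40] -> [15, 40]
  Merge: [5, 34] + [15, 40] -> [5, 15, 34, 40]
Merge: [10, 23, 37, 46] + [5, 15, 34, 40] -> [5, 10, 15, 23, 34, 37, 40, 46]

Final sorted array: [5, 10, 15, 23, 34, 37, 40, 46]

The merge sort proceeds by recursively splitting the array and merging sorted halves.
After all merges, the sorted array is [5, 10, 15, 23, 34, 37, 40, 46].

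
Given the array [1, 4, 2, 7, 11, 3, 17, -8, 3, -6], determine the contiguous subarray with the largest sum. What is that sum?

Using Kadane's algorithm on [1, 4, 2, 7, 11, 3, 17, -8, 3, -6]:

Scanning through the array:
Position 1 (value 4): max_ending_here = 5, max_so_far = 5
Position 2 (value 2): max_ending_here = 7, max_so_far = 7
Position 3 (value 7): max_ending_here = 14, max_so_far = 14
Position 4 (value 11): max_ending_here = 25, max_so_far = 25
Position 5 (value 3): max_ending_here = 28, max_so_far = 28
Position 6 (value 17): max_ending_here = 45, max_so_far = 45
Position 7 (value -8): max_ending_here = 37, max_so_far = 45
Position 8 (value 3): max_ending_here = 40, max_so_far = 45
Position 9 (value -6): max_ending_here = 34, max_so_far = 45

Maximum subarray: [1, 4, 2, 7, 11, 3, 17]
Maximum sum: 45

The maximum subarray is [1, 4, 2, 7, 11, 3, 17] with sum 45. This subarray runs from index 0 to index 6.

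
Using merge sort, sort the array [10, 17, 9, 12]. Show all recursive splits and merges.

Merge sort trace:

Split: [10, 17, 9, 12] -> [10, 17] and [9, 12]
  Split: [10, 17] -> [10] and [17]
  Merge: [10] + [17] -> [10, 17]
  Split: [9, 12] -> [9] and [12]
  Merge: [9] + [12] -> [9, 12]
Merge: [10, 17] + [9, 12] -> [9, 10, 12, 17]

Final sorted array: [9, 10, 12, 17]

The merge sort proceeds by recursively splitting the array and merging sorted halves.
After all merges, the sorted array is [9, 10, 12, 17].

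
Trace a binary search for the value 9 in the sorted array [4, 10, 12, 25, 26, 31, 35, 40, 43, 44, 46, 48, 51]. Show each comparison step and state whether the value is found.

Binary search for 9 in [4, 10, 12, 25, 26, 31, 35, 40, 43, 44, 46, 48, 51]:

lo=0, hi=12, mid=6, arr[mid]=35 -> 35 > 9, search left half
lo=0, hi=5, mid=2, arr[mid]=12 -> 12 > 9, search left half
lo=0, hi=1, mid=0, arr[mid]=4 -> 4 < 9, search right half
lo=1, hi=1, mid=1, arr[mid]=10 -> 10 > 9, search left half
lo=1 > hi=0, target 9 not found

Binary search determines that 9 is not in the array after 4 comparisons. The search space was exhausted without finding the target.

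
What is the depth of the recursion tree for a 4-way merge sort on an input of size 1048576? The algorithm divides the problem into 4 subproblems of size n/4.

For divide and conquer with division factor 4:

Problem sizes at each level:
Level 0: 1048576
Level 1: 262144
Level 2: 65536
Level 3: 16384
Level 4: 4096
Level 5: 1024
Level 6: 256
Level 7: 64
Level 8: 16
Level 9: 4
Level 10: 1

The root is level 0 and the size-1 base case is level 10 (the tree spans levels 0 through 10, i.e. 11 levels counting the root), so the depth is the number of divisions: log_4(1048576) = 10

The recursion tree depth is log_4(1048576) = 10. At each level, the problem size is divided by 4, so it takes 10 divisions to reduce to a base case of size 1. The algorithm makes 4 recursive calls at each level.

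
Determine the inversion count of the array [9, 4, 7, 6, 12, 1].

Finding inversions in [9, 4, 7, 6, 12, 1]:

(0, 1): arr[0]=9 > arr[1]=4
(0, 2): arr[0]=9 > arr[2]=7
(0, 3): arr[0]=9 > arr[3]=6
(0, 5): arr[0]=9 > arr[5]=1
(1, 5): arr[1]=4 > arr[5]=1
(2, 3): arr[2]=7 > arr[3]=6
(2, 5): arr[2]=7 > arr[5]=1
(3, 5): arr[3]=6 > arr[5]=1
(4, 5): arr[4]=12 > arr[5]=1

Total inversions: 9

The array has 9 inversion(s): (0,1), (0,2), (0,3), (0,5), (1,5), (2,3), (2,5), (3,5), (4,5). Each pair (i,j) satisfies i < j and arr[i] > arr[j].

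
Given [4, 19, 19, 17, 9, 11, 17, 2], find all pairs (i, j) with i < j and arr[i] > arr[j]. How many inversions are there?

Finding inversions in [4, 19, 19, 17, 9, 11, 17, 2]:

(0, 7): arr[0]=4 > arr[7]=2
(1, 3): arr[1]=19 > arr[3]=17
(1, 4): arr[1]=19 > arr[4]=9
(1, 5): arr[1]=19 > arr[5]=11
(1, 6): arr[1]=19 > arr[6]=17
(1, 7): arr[1]=19 > arr[7]=2
(2, 3): arr[2]=19 > arr[3]=17
(2, 4): arr[2]=19 > arr[4]=9
(2, 5): arr[2]=19 > arr[5]=11
(2, 6): arr[2]=19 > arr[6]=17
(2, 7): arr[2]=19 > arr[7]=2
(3, 4): arr[3]=17 > arr[4]=9
(3, 5): arr[3]=17 > arr[5]=11
(3, 7): arr[3]=17 > arr[7]=2
(4, 7): arr[4]=9 > arr[7]=2
(5, 7): arr[5]=11 > arr[7]=2
(6, 7): arr[6]=17 > arr[7]=2

Total inversions: 17

The array has 17 inversion(s): (0,7), (1,3), (1,4), (1,5), (1,6), (1,7), (2,3), (2,4), (2,5), (2,6), (2,7), (3,4), (3,5), (3,7), (4,7), (5,7), (6,7). Each pair (i,j) satisfies i < j and arr[i] > arr[j].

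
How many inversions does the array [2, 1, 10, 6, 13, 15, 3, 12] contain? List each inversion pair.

Finding inversions in [2, 1, 10, 6, 13, 15, 3, 12]:

(0, 1): arr[0]=2 > arr[1]=1
(2, 3): arr[2]=10 > arr[3]=6
(2, 6): arr[2]=10 > arr[6]=3
(3, 6): arr[3]=6 > arr[6]=3
(4, 6): arr[4]=13 > arr[6]=3
(4, 7): arr[4]=13 > arr[7]=12
(5, 6): arr[5]=15 > arr[6]=3
(5, 7): arr[5]=15 > arr[7]=12

Total inversions: 8

The array has 8 inversion(s): (0,1), (2,3), (2,6), (3,6), (4,6), (4,7), (5,6), (5,7). Each pair (i,j) satisfies i < j and arr[i] > arr[j].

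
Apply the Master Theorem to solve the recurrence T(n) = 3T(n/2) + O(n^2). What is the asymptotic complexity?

Master Theorem for T(n) = 3T(n/2) + O(n^2):

a = 3, b = 2, c = 2
log_b(a) = log_2(3) = 1.5850

Case 3: c = 2 > log_2(3) = 1.5850
T(n) = O(n^2) = O(n^2)

For T(n) = 3T(n/2) + O(n^2): log_2(3) = 1.5850. This is Case 3 of the Master Theorem (c > log_b(a), work dominated by root), giving O(n^2).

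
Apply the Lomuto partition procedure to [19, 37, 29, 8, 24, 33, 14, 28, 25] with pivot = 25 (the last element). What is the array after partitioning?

Lomuto partition with pivot = 25:

Initial array: [19, 37, 29, 8, 24, 33, 14, 28, 25]

arr[0]=19 <= 25: swap with position 0, array becomes [19, 37, 29, 8, 24, 33, 14, 28, 25]
arr[1]=37 > 25: no swap
arr[2]=29 > 25: no swap
arr[3]=8 <= 25: swap with position 1, array becomes [19, 8, 29, 37, 24, 33, 14, 28, 25]
arr[4]=24 <= 25: swap with position 2, array becomes [19, 8, 24, 37, 29, 33, 14, 28, 25]
arr[5]=33 > 25: no swap
arr[6]=14 <= 25: swap with position 3, array becomes [19, 8, 24, 14, 29, 33, 37, 28, 25]
arr[7]=28 > 25: no swap

Place pivot at position 4: [19, 8, 24, 14, 25, 33, 37, 28, 29]
Pivot position: 4

After partitioning with pivot 25, the array becomes [19, 8, 24, 14, 25, 33, 37, 28, 29]. The pivot is placed at index 4. All elements to the left of the pivot are <= 25, and all elements to the right are > 25.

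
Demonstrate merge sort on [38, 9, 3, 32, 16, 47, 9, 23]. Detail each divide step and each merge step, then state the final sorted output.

Merge sort trace:

Split: [38, 9, 3, 32, 16, 47, 9, 23] -> [38, 9, 3, 32] and [16, 47, 9, 23]
  Split: [38, 9, 3, 32] -> [38, 9] and [3, 32]
    Split: [38, 9] -> [38] and [9]
    Merge: [38] + [9] -> [9, 38]
    Split: [3, 32] -> [3] and [32]
    Merge: [3] + [32] -> [3, 32]
  Merge: [9, 38] + [3, 32] -> [3, 9, 32, 38]
  Split: [16, 47, 9, 23] -> [16, 47] and [9, 23]
    Split: [16, 47] -> [16] and [47]
    Merge: [16] + [47] -> [16, 47]
    Split: [9, 23] -> [9] and [23]
    Merge: [9] + [23] -> [9, 23]
  Merge: [16, 47] + [9, 23] -> [9, 16, 23, 47]
Merge: [3, 9, 32, 38] + [9, 16, 23, 47] -> [3, 9, 9, 16, 23, 32, 38, 47]

Final sorted array: [3, 9, 9, 16, 23, 32, 38, 47]

The merge sort proceeds by recursively splitting the array and merging sorted halves.
After all merges, the sorted array is [3, 9, 9, 16, 23, 32, 38, 47].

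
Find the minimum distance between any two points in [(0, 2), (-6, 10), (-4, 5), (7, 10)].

Computing all pairwise distances among 4 points:

d((0, 2), (-6, 10)) = 10.0
d((0, 2), (-4, 5)) = 5.0 <-- minimum
d((0, 2), (7, 10)) = 10.6301
d((-6, 10), (-4, 5)) = 5.3852
d((-6, 10), (7, 10)) = 13.0
d((-4, 5), (7, 10)) = 12.083

Closest pair: (0, 2) and (-4, 5) with distance 5.0

The closest pair is (0, 2) and (-4, 5) with Euclidean distance 5.0. For 4 points, brute-force pairwise comparison is shown above. For large n, the divide-and-conquer algorithm (sort by x, recurse on halves, check the dividing strip) achieves O(n log n).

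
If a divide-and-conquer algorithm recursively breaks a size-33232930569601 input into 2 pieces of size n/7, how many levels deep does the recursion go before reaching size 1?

For divide and conquer with division factor 7:

Problem sizes at each level:
Level 0: 33232930569601
Level 1: 4747561509943
Level 2: 678223072849
Level 3: 96889010407
Level 4: 13841287201
Level 5: 1977326743
Level 6: 282475249
Level 7: 40353607
Level 8: 5764801
Level 9: 823543
Level 10: 117649
Level 11: 16807
Level 12: 2401
Level 13: 343
Level 14: 49
Level 15: 7
Level 16: 1

The root is level 0 and the size-1 base case is level 16 (the tree spans levels 0 through 16, i.e. 17 levels counting the root), so the depth is the number of divisions: log_7(33232930569601) = 16

The recursion tree depth is log_7(33232930569601) = 16. At each level, the problem size is divided by 7, so it takes 16 divisions to reduce to a base case of size 1. The algorithm makes 2 recursive calls at each level.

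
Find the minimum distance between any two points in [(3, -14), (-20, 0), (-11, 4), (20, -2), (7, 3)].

Computing all pairwise distances among 5 points:

d((3, -14), (-20, 0)) = 26.9258
d((3, -14), (-11, 4)) = 22.8035
d((3, -14), (20, -2)) = 20.8087
d((3, -14), (7, 3)) = 17.4642
d((-20, 0), (-11, 4)) = 9.8489 <-- minimum
d((-20, 0), (20, -2)) = 40.05
d((-20, 0), (7, 3)) = 27.1662
d((-11, 4), (20, -2)) = 31.5753
d((-11, 4), (7, 3)) = 18.0278
d((20, -2), (7, 3)) = 13.9284

Closest pair: (-20, 0) and (-11, 4) with distance 9.8489

The closest pair is (-20, 0) and (-11, 4) with Euclidean distance 9.8489. For 5 points, brute-force pairwise comparison is shown above. For large n, the divide-and-conquer algorithm (sort by x, recurse on halves, check the dividing strip) achieves O(n log n).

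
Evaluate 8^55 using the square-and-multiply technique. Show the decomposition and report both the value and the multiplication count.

Computing 8^55 by squaring (build up from 8^1; each line after the first costs one multiplication):

8^1 = 8
8^2 = (8^1)^2 = 8^2 = 64
8^3 = 8 * 8^2 = 8 * 64 = 512
8^6 = (8^3)^2 = 512^2 = 262144
8^12 = (8^6)^2 = 262144^2 = 68719476736
8^13 = 8 * 8^12 = 8 * 68719476736 = 549755813888
8^26 = (8^13)^2 = 549755813888^2 = 302231454903657293676544
8^27 = 8 * 8^26 = 8 * 302231454903657293676544 = 2417851639229258349412352
8^54 = (8^27)^2 = 2417851639229258349412352^2 = 5846006549323611672814739330865132078623730171904
8^55 = 8 * 8^54 = 8 * 5846006549323611672814739330865132078623730171904 = 46768052394588893382517914646921056628989841375232

Result: 46768052394588893382517914646921056628989841375232
Multiplications needed: 9 (9 lines after 8^1)

8^55 = 46768052394588893382517914646921056628989841375232. Using exponentiation by squaring, this requires 9 multiplications. The key idea: if the exponent is even, square the half-power; if odd, multiply by the base once.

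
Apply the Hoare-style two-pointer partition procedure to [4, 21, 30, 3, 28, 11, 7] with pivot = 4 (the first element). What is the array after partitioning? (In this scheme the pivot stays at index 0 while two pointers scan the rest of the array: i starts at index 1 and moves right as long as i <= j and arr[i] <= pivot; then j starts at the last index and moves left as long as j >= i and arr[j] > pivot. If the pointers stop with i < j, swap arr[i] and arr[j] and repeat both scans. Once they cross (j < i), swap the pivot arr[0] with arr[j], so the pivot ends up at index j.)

Hoare-style two-pointer partition with pivot = 4:

Initial array: [4, 21, 30, 3, 28, 11, 7]

Pointers start at i = 1, j = 6.
i stops at index 1 (arr[1]=21 > 4), j stops at index 3 (arr[3]=3 <= 4): swap arr[1] and arr[3], array becomes [4, 3, 30, 21, 28, 11, 7]
i ends at 2, j ends at 1: the pointers have crossed (j < i), so scanning stops.

Swap pivot arr[0] with arr[1] to place pivot at position 1: [3, 4, 30, 21, 28, 11, 7]
Pivot position: 1

After partitioning with pivot 4, the array becomes [3, 4, 30, 21, 28, 11, 7]. The pivot is placed at index 1. All elements to the left of the pivot are <= 4, and all elements to the right are > 4.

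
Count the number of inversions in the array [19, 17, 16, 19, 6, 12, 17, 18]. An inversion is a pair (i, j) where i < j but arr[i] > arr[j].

Finding inversions in [19, 17, 16, 19, 6, 12, 17, 18]:

(0, 1): arr[0]=19 > arr[1]=17
(0, 2): arr[0]=19 > arr[2]=16
(0, 4): arr[0]=19 > arr[4]=6
(0, 5): arr[0]=19 > arr[5]=12
(0, 6): arr[0]=19 > arr[6]=17
(0, 7): arr[0]=19 > arr[7]=18
(1, 2): arr[1]=17 > arr[2]=16
(1, 4): arr[1]=17 > arr[4]=6
(1, 5): arr[1]=17 > arr[5]=12
(2, 4): arr[2]=16 > arr[4]=6
(2, 5): arr[2]=16 > arr[5]=12
(3, 4): arr[3]=19 > arr[4]=6
(3, 5): arr[3]=19 > arr[5]=12
(3, 6): arr[3]=19 > arr[6]=17
(3, 7): arr[3]=19 > arr[7]=18

Total inversions: 15

The array has 15 inversion(s): (0,1), (0,2), (0,4), (0,5), (0,6), (0,7), (1,2), (1,4), (1,5), (2,4), (2,5), (3,4), (3,5), (3,6), (3,7). Each pair (i,j) satisfies i < j and arr[i] > arr[j].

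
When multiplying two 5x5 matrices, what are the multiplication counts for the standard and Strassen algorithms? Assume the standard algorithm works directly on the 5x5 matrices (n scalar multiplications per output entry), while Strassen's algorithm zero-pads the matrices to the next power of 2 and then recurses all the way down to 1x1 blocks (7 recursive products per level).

Matrix multiplication for 5x5 matrices:

Strassen's algorithm requires power-of-2 dimensions. Pad 5x5 to 8x8 (next power of 2).

Standard algorithm: 5^3 = 125 multiplications
Strassen's algorithm: 7^(log2(8)) = 7^3 = 343 multiplications
Difference: 125 - 343 = -218 (Strassen uses MORE here due to padding overhead — for small or just-over-power-of-2 n, padding can outweigh the per-level savings)

Standard: 125 multiplications (5^3). Strassen: 343 multiplications (7^3, after padding to 8x8). Strassen reduces 8 recursive multiplications to 7 at each level.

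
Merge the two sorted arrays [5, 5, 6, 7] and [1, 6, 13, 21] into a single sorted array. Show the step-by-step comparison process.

Merging process:

Compare 5 vs 1: take 1 from right. Merged: [1]
Compare 5 vs 6: take 5 from left. Merged: [1, 5]
Compare 5 vs 6: take 5 from left. Merged: [1, 5, 5]
Compare 6 vs 6: take 6 from left. Merged: [1, 5, 5, 6]
Compare 7 vs 6: take 6 from right. Merged: [1, 5, 5, 6, 6]
Compare 7 vs 13: take 7 from left. Merged: [1, 5, 5, 6, 6, 7]
Append remaining from right: [13, 21]. Merged: [1, 5, 5, 6, 6, 7, 13, 21]

Final merged array: [1, 5, 5, 6, 6, 7, 13, 21]
Total comparisons: 6

The merged array is [1, 5, 5, 6, 6, 7, 13, 21], requiring 6 comparisons. The merge step runs in O(n) time where n is the total number of elements.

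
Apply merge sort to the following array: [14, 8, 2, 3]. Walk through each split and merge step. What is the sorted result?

Merge sort trace:

Split: [14, 8, 2, 3] -> [14, 8] and [2, 3]
  Split: [14, 8] -> [14] and [8]
  Merge: [14] + [8] -> [8, 14]
  Split: [2, 3] -> [2] and [3]
  Merge: [2] + [3] -> [2, 3]
Merge: [8, 14] + [2, 3] -> [2, 3, 8, 14]

Final sorted array: [2, 3, 8, 14]

The merge sort proceeds by recursively splitting the array and merging sorted halves.
After all merges, the sorted array is [2, 3, 8, 14].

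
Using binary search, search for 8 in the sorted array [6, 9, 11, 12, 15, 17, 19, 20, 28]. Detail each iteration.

Binary search for 8 in [6, 9, 11, 12, 15, 17, 19, 20, 28]:

lo=0, hi=8, mid=4, arr[mid]=15 -> 15 > 8, search left half
lo=0, hi=3, mid=1, arr[mid]=9 -> 9 > 8, search left half
lo=0, hi=0, mid=0, arr[mid]=6 -> 6 < 8, search right half
lo=1 > hi=0, target 8 not found

Binary search determines that 8 is not in the array after 3 comparisons. The search space was exhausted without finding the target.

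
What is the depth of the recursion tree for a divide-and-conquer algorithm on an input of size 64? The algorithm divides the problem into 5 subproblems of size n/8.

For divide and conquer with division factor 8:

Problem sizes at each level:
Level 0: 64
Level 1: 8
Level 2: 1

The root is level 0 and the size-1 base case is level 2 (the tree spans levels 0 through 2, i.e. 3 levels counting the root), so the depth is the number of divisions: log_8(64) = 2

The recursion tree depth is log_8(64) = 2. At each level, the problem size is divided by 8, so it takes 2 divisions to reduce to a base case of size 1. The algorithm makes 5 recursive calls at each level.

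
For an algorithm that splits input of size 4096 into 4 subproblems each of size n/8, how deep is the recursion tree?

For divide and conquer with division factor 8:

Problem sizes at each level:
Level 0: 4096
Level 1: 512
Level 2: 64
Level 3: 8
Level 4: 1

The root is level 0 and the size-1 base case is level 4 (the tree spans levels 0 through 4, i.e. 5 levels counting the root), so the depth is the number of divisions: log_8(4096) = 4

The recursion tree depth is log_8(4096) = 4. At each level, the problem size is divided by 8, so it takes 4 divisions to reduce to a base case of size 1. The algorithm makes 4 recursive calls at each level.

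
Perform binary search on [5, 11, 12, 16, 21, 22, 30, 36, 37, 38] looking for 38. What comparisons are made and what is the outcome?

Binary search for 38 in [5, 11, 12, 16, 21, 22, 30, 36, 37, 38]:

lo=0, hi=9, mid=4, arr[mid]=21 -> 21 < 38, search right half
lo=5, hi=9, mid=7, arr[mid]=36 -> 36 < 38, search right half
lo=8, hi=9, mid=8, arr[mid]=37 -> 37 < 38, search right half
lo=9, hi=9, mid=9, arr[mid]=38 -> Found target at index 9!

Binary search finds 38 at index 9 after 4 comparisons. The search repeatedly halves the search space by comparing with the middle element.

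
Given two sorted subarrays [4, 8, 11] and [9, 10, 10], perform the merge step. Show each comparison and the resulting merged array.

Merging process:

Compare 4 vs 9: take 4 from left. Merged: [4]
Compare 8 vs 9: take 8 from left. Merged: [4, 8]
Compare 11 vs 9: take 9 from right. Merged: [4, 8, 9]
Compare 11 vs 10: take 10 from right. Merged: [4, 8, 9, 10]
Compare 11 vs 10: take 10 from right. Merged: [4, 8, 9, 10, 10]
Append remaining from left: [11]. Merged: [4, 8, 9, 10, 10, 11]

Final merged array: [4, 8, 9, 10, 10, 11]
Total comparisons: 5

The merged array is [4, 8, 9, 10, 10, 11], requiring 5 comparisons. The merge step runs in O(n) time where n is the total number of elements.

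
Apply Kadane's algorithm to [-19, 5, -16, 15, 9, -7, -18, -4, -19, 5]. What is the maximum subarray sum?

Using Kadane's algorithm on [-19, 5, -16, 15, 9, -7, -18, -4, -19, 5]:

Scanning through the array:
Position 1 (value 5): max_ending_here = 5, max_so_far = 5
Position 2 (value -16): max_ending_here = -11, max_so_far = 5
Position 3 (value 15): max_ending_here = 15, max_so_far = 15
Position 4 (value 9): max_ending_here = 24, max_so_far = 24
Position 5 (value -7): max_ending_here = 17, max_so_far = 24
Position 6 (value -18): max_ending_here = -1, max_so_far = 24
Position 7 (value -4): max_ending_here = -4, max_so_far = 24
Position 8 (value -19): max_ending_here = -19, max_so_far = 24
Position 9 (value 5): max_ending_here = 5, max_so_far = 24

Maximum subarray: [15, 9]
Maximum sum: 24

The maximum subarray is [15, 9] with sum 24. This subarray runs from index 3 to index 4.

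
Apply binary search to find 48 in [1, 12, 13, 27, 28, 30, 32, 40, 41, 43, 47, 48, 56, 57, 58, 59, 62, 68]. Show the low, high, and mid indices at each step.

Binary search for 48 in [1, 12, 13, 27, 28, 30, 32, 40, 41, 43, 47, 48, 56, 57, 58, 59, 62, 68]:

lo=0, hi=17, mid=8, arr[mid]=41 -> 41 < 48, search right half
lo=9, hi=17, mid=13, arr[mid]=57 -> 57 > 48, search left half
lo=9, hi=12, mid=10, arr[mid]=47 -> 47 < 48, search right half
lo=11, hi=12, mid=11, arr[mid]=48 -> Found target at index 11!

Binary search finds 48 at index 11 after 4 comparisons. The search repeatedly halves the search space by comparing with the middle element.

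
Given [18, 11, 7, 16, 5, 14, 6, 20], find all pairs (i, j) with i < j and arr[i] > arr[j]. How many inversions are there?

Finding inversions in [18, 11, 7, 16, 5, 14, 6, 20]:

(0, 1): arr[0]=18 > arr[1]=11
(0, 2): arr[0]=18 > arr[2]=7
(0, 3): arr[0]=18 > arr[3]=16
(0, 4): arr[0]=18 > arr[4]=5
(0, 5): arr[0]=18 > arr[5]=14
(0, 6): arr[0]=18 > arr[6]=6
(1, 2): arr[1]=11 > arr[2]=7
(1, 4): arr[1]=11 > arr[4]=5
(1, 6): arr[1]=11 > arr[6]=6
(2, 4): arr[2]=7 > arr[4]=5
(2, 6): arr[2]=7 > arr[6]=6
(3, 4): arr[3]=16 > arr[4]=5
(3, 5): arr[3]=16 > arr[5]=14
(3, 6): arr[3]=16 > arr[6]=6
(5, 6): arr[5]=14 > arr[6]=6

Total inversions: 15

The array has 15 inversion(s): (0,1), (0,2), (0,3), (0,4), (0,5), (0,6), (1,2), (1,4), (1,6), (2,4), (2,6), (3,4), (3,5), (3,6), (5,6). Each pair (i,j) satisfies i < j and arr[i] > arr[j].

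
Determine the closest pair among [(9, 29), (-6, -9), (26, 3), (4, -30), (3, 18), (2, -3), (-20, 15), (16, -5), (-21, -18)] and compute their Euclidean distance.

Computing all pairwise distances among 9 points:

d((9, 29), (-6, -9)) = 40.8534
d((9, 29), (26, 3)) = 31.0644
d((9, 29), (4, -30)) = 59.2115
d((9, 29), (3, 18)) = 12.53
d((9, 29), (2, -3)) = 32.7567
d((9, 29), (-20, 15)) = 32.2025
d((9, 29), (16, -5)) = 34.7131
d((9, 29), (-21, -18)) = 55.7584
d((-6, -9), (26, 3)) = 34.176
d((-6, -9), (4, -30)) = 23.2594
d((-6, -9), (3, 18)) = 28.4605
d((-6, -9), (2, -3)) = 10.0 <-- minimum
d((-6, -9), (-20, 15)) = 27.7849
d((-6, -9), (16, -5)) = 22.3607
d((-6, -9), (-21, -18)) = 17.4929
d((26, 3), (4, -30)) = 39.6611
d((26, 3), (3, 18)) = 27.4591
d((26, 3), (2, -3)) = 24.7386
d((26, 3), (-20, 15)) = 47.5395
d((26, 3), (16, -5)) = 12.8062
d((26, 3), (-21, -18)) = 51.4782
d((4, -30), (3, 18)) = 48.0104
d((4, -30), (2, -3)) = 27.074
d((4, -30), (-20, 15)) = 51.0
d((4, -30), (16, -5)) = 27.7308
d((4, -30), (-21, -18)) = 27.7308
d((3, 18), (2, -3)) = 21.0238
d((3, 18), (-20, 15)) = 23.1948
d((3, 18), (16, -5)) = 26.4197
d((3, 18), (-21, -18)) = 43.2666
d((2, -3), (-20, 15)) = 28.4253
d((2, -3), (16, -5)) = 14.1421
d((2, -3), (-21, -18)) = 27.4591
d((-20, 15), (16, -5)) = 41.1825
d((-20, 15), (-21, -18)) = 33.0151
d((16, -5), (-21, -18)) = 39.2173

Closest pair: (-6, -9) and (2, -3) with distance 10.0

The closest pair is (-6, -9) and (2, -3) with Euclidean distance 10.0. For 9 points, brute-force pairwise comparison is shown above. For large n, the divide-and-conquer algorithm (sort by x, recurse on halves, check the dividing strip) achieves O(n log n).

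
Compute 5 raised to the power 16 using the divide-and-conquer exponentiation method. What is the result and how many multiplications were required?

Computing 5^16 by squaring (build up from 5^1; each line after the first costs one multiplication):

5^1 = 5
5^2 = (5^1)^2 = 5^2 = 25
5^4 = (5^2)^2 = 25^2 = 625
5^8 = (5^4)^2 = 625^2 = 390625
5^16 = (5^8)^2 = 390625^2 = 152587890625

Result: 152587890625
Multiplications needed: 4 (4 lines after 5^1)

5^16 = 152587890625. Using exponentiation by squaring, this requires 4 multiplications. The key idea: if the exponent is even, square the half-power; if odd, multiply by the base once.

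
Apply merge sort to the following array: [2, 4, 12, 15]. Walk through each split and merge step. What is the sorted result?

Merge sort trace:

Split: [2, 4, 12, 15] -> [2, 4] and [12, 15]
  Split: [2, 4] -> [2] and [4]
  Merge: [2] + [4] -> [2, 4]
  Split: [12, 15] -> [12] and [15]
  Merge: [12] + [15] -> [12, 15]
Merge: [2, 4] + [12, 15] -> [2, 4, 12, 15]

Final sorted array: [2, 4, 12, 15]

The merge sort proceeds by recursively splitting the array and merging sorted halves.
After all merges, the sorted array is [2, 4, 12, 15].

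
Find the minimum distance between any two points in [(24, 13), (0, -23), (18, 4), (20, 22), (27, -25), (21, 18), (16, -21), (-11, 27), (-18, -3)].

Computing all pairwise distances among 9 points:

d((24, 13), (0, -23)) = 43.2666
d((24, 13), (18, 4)) = 10.8167
d((24, 13), (20, 22)) = 9.8489
d((24, 13), (27, -25)) = 38.1182
d((24, 13), (21, 18)) = 5.831
d((24, 13), (16, -21)) = 34.9285
d((24, 13), (-11, 27)) = 37.6962
d((24, 13), (-18, -3)) = 44.9444
d((0, -23), (18, 4)) = 32.45
d((0, -23), (20, 22)) = 49.2443
d((0, -23), (27, -25)) = 27.074
d((0, -23), (21, 18)) = 46.0652
d((0, -23), (16, -21)) = 16.1245
d((0, -23), (-11, 27)) = 51.1957
d((0, -23), (-18, -3)) = 26.9072
d((18, 4), (20, 22)) = 18.1108
d((18, 4), (27, -25)) = 30.3645
d((18, 4), (21, 18)) = 14.3178
d((18, 4), (16, -21)) = 25.0799
d((18, 4), (-11, 27)) = 37.0135
d((18, 4), (-18, -3)) = 36.6742
d((20, 22), (27, -25)) = 47.5184
d((20, 22), (21, 18)) = 4.1231 <-- minimum
d((20, 22), (16, -21)) = 43.1856
d((20, 22), (-11, 27)) = 31.4006
d((20, 22), (-18, -3)) = 45.4863
d((27, -25), (21, 18)) = 43.4166
d((27, -25), (16, -21)) = 11.7047
d((27, -25), (-11, 27)) = 64.405
d((27, -25), (-18, -3)) = 50.0899
d((21, 18), (16, -21)) = 39.3192
d((21, 18), (-11, 27)) = 33.2415
d((21, 18), (-18, -3)) = 44.2945
d((16, -21), (-11, 27)) = 55.0727
d((16, -21), (-18, -3)) = 38.4708
d((-11, 27), (-18, -3)) = 30.8058

Closest pair: (20, 22) and (21, 18) with distance 4.1231

The closest pair is (20, 22) and (21, 18) with Euclidean distance 4.1231. For 9 points, brute-force pairwise comparison is shown above. For large n, the divide-and-conquer algorithm (sort by x, recurse on halves, check the dividing strip) achieves O(n log n).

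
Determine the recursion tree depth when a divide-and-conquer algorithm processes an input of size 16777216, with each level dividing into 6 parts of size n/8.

For divide and conquer with division factor 8:

Problem sizes at each level:
Level 0: 16777216
Level 1: 2097152
Level 2: 262144
Level 3: 32768
Level 4: 4096
Level 5: 512
Level 6: 64
Level 7: 8
Level 8: 1

The root is level 0 and the size-1 base case is level 8 (the tree spans levels 0 through 8, i.e. 9 levels counting the root), so the depth is the number of divisions: log_8(16777216) = 8

The recursion tree depth is log_8(16777216) = 8. At each level, the problem size is divided by 8, so it takes 8 divisions to reduce to a base case of size 1. The algorithm makes 6 recursive calls at each level.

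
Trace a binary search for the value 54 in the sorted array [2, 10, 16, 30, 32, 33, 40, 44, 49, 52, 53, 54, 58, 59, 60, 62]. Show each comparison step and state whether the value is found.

Binary search for 54 in [2, 10, 16, 30, 32, 33, 40, 44, 49, 52, 53, 54, 58, 59, 60, 62]:

lo=0, hi=15, mid=7, arr[mid]=44 -> 44 < 54, search right half
lo=8, hi=15, mid=11, arr[mid]=54 -> Found target at index 11!

Binary search finds 54 at index 11 after 2 comparisons. The search repeatedly halves the search space by comparing with the middle element.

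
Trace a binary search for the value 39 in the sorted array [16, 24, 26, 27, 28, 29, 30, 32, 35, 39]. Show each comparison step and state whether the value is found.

Binary search for 39 in [16, 24, 26, 27, 28, 29, 30, 32, 35, 39]:

lo=0, hi=9, mid=4, arr[mid]=28 -> 28 < 39, search right half
lo=5, hi=9, mid=7, arr[mid]=32 -> 32 < 39, search right half
lo=8, hi=9, mid=8, arr[mid]=35 -> 35 < 39, search right half
lo=9, hi=9, mid=9, arr[mid]=39 -> Found target at index 9!

Binary search finds 39 at index 9 after 4 comparisons. The search repeatedly halves the search space by comparing with the middle element.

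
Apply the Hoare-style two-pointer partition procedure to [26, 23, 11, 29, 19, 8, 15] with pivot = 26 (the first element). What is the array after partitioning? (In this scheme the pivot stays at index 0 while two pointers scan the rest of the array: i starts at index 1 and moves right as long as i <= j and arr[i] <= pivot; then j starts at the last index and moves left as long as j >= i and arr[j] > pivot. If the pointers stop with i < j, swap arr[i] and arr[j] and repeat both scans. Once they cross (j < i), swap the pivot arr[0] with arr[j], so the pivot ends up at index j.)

Hoare-style two-pointer partition with pivot = 26:

Initial array: [26, 23, 11, 29, 19, 8, 15]

Pointers start at i = 1, j = 6.
i stops at index 3 (arr[3]=29 > 26), j stops at index 6 (arr[6]=15 <= 26): swap arr[3] and arr[6], array becomes [26, 23, 11, 15, 19, 8, 29]
i ends at 6, j ends at 5: the pointers have crossed (j < i), so scanning stops.

Swap pivot arr[0] with arr[5] to place pivot at position 5: [8, 23, 11, 15, 19, 26, 29]
Pivot position: 5

After partitioning with pivot 26, the array becomes [8, 23, 11, 15, 19, 26, 29]. The pivot is placed at index 5. All elements to the left of the pivot are <= 26, and all elements to the right are > 26.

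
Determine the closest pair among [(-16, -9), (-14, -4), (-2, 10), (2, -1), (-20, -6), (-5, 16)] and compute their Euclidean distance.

Computing all pairwise distances among 6 points:

d((-16, -9), (-14, -4)) = 5.3852
d((-16, -9), (-2, 10)) = 23.6008
d((-16, -9), (2, -1)) = 19.6977
d((-16, -9), (-20, -6)) = 5.0 <-- minimum
d((-16, -9), (-5, 16)) = 27.313
d((-14, -4), (-2, 10)) = 18.4391
d((-14, -4), (2, -1)) = 16.2788
d((-14, -4), (-20, -6)) = 6.3246
d((-14, -4), (-5, 16)) = 21.9317
d((-2, 10), (2, -1)) = 11.7047
d((-2, 10), (-20, -6)) = 24.0832
d((-2, 10), (-5, 16)) = 6.7082
d((2, -1), (-20, -6)) = 22.561
d((2, -1), (-5, 16)) = 18.3848
d((-20, -6), (-5, 16)) = 26.6271

Closest pair: (-16, -9) and (-20, -6) with distance 5.0

The closest pair is (-16, -9) and (-20, -6) with Euclidean distance 5.0. For 6 points, brute-force pairwise comparison is shown above. For large n, the divide-and-conquer algorithm (sort by x, recurse on halves, check the dividing strip) achieves O(n log n).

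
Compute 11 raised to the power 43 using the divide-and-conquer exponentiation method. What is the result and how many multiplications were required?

Computing 11^43 by squaring (build up from 11^1; each line after the first costs one multiplication):

11^1 = 11
11^2 = (11^1)^2 = 11^2 = 121
11^4 = (11^2)^2 = 121^2 = 14641
11^5 = 11 * 11^4 = 11 * 14641 = 161051
11^10 = (11^5)^2 = 161051^2 = 25937424601
11^20 = (11^10)^2 = 25937424601^2 = 672749994932560009201
11^21 = 11 * 11^20 = 11 * 672749994932560009201 = 7400249944258160101211
11^42 = (11^21)^2 = 7400249944258160101211^2 = 54763699237492901685126120802225273763666521
11^43 = 11 * 11^42 = 11 * 54763699237492901685126120802225273763666521 = 602400691612421918536387328824478011400331731

Result: 602400691612421918536387328824478011400331731
Multiplications needed: 8 (8 lines after 11^1)

11^43 = 602400691612421918536387328824478011400331731. Using exponentiation by squaring, this requires 8 multiplications. The key idea: if the exponent is even, square the half-power; if odd, multiply by the base once.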